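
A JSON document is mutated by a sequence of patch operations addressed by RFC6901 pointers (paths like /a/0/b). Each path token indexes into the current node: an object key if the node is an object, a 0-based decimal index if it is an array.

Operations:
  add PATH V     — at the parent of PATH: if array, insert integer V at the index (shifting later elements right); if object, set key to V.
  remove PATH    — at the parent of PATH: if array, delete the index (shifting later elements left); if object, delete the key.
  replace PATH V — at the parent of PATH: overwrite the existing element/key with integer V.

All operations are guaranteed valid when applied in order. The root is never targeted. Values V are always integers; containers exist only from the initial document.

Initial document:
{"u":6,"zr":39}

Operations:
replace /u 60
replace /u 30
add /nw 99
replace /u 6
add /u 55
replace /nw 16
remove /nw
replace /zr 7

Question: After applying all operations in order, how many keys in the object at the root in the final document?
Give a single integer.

Answer: 2

Derivation:
After op 1 (replace /u 60): {"u":60,"zr":39}
After op 2 (replace /u 30): {"u":30,"zr":39}
After op 3 (add /nw 99): {"nw":99,"u":30,"zr":39}
After op 4 (replace /u 6): {"nw":99,"u":6,"zr":39}
After op 5 (add /u 55): {"nw":99,"u":55,"zr":39}
After op 6 (replace /nw 16): {"nw":16,"u":55,"zr":39}
After op 7 (remove /nw): {"u":55,"zr":39}
After op 8 (replace /zr 7): {"u":55,"zr":7}
Size at the root: 2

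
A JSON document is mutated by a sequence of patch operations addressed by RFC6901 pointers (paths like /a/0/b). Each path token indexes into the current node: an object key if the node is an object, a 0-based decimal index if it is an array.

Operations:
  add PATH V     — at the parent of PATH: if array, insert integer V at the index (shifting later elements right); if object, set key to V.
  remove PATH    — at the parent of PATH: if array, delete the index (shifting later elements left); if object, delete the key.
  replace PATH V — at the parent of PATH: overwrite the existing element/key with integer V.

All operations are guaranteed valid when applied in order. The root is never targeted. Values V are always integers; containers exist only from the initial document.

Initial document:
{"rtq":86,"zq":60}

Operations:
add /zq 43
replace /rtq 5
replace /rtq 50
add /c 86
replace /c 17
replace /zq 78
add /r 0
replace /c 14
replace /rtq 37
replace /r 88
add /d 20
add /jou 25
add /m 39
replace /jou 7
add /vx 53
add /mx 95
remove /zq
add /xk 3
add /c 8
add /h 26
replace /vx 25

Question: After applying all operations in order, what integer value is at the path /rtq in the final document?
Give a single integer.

After op 1 (add /zq 43): {"rtq":86,"zq":43}
After op 2 (replace /rtq 5): {"rtq":5,"zq":43}
After op 3 (replace /rtq 50): {"rtq":50,"zq":43}
After op 4 (add /c 86): {"c":86,"rtq":50,"zq":43}
After op 5 (replace /c 17): {"c":17,"rtq":50,"zq":43}
After op 6 (replace /zq 78): {"c":17,"rtq":50,"zq":78}
After op 7 (add /r 0): {"c":17,"r":0,"rtq":50,"zq":78}
After op 8 (replace /c 14): {"c":14,"r":0,"rtq":50,"zq":78}
After op 9 (replace /rtq 37): {"c":14,"r":0,"rtq":37,"zq":78}
After op 10 (replace /r 88): {"c":14,"r":88,"rtq":37,"zq":78}
After op 11 (add /d 20): {"c":14,"d":20,"r":88,"rtq":37,"zq":78}
After op 12 (add /jou 25): {"c":14,"d":20,"jou":25,"r":88,"rtq":37,"zq":78}
After op 13 (add /m 39): {"c":14,"d":20,"jou":25,"m":39,"r":88,"rtq":37,"zq":78}
After op 14 (replace /jou 7): {"c":14,"d":20,"jou":7,"m":39,"r":88,"rtq":37,"zq":78}
After op 15 (add /vx 53): {"c":14,"d":20,"jou":7,"m":39,"r":88,"rtq":37,"vx":53,"zq":78}
After op 16 (add /mx 95): {"c":14,"d":20,"jou":7,"m":39,"mx":95,"r":88,"rtq":37,"vx":53,"zq":78}
After op 17 (remove /zq): {"c":14,"d":20,"jou":7,"m":39,"mx":95,"r":88,"rtq":37,"vx":53}
After op 18 (add /xk 3): {"c":14,"d":20,"jou":7,"m":39,"mx":95,"r":88,"rtq":37,"vx":53,"xk":3}
After op 19 (add /c 8): {"c":8,"d":20,"jou":7,"m":39,"mx":95,"r":88,"rtq":37,"vx":53,"xk":3}
After op 20 (add /h 26): {"c":8,"d":20,"h":26,"jou":7,"m":39,"mx":95,"r":88,"rtq":37,"vx":53,"xk":3}
After op 21 (replace /vx 25): {"c":8,"d":20,"h":26,"jou":7,"m":39,"mx":95,"r":88,"rtq":37,"vx":25,"xk":3}
Value at /rtq: 37

Answer: 37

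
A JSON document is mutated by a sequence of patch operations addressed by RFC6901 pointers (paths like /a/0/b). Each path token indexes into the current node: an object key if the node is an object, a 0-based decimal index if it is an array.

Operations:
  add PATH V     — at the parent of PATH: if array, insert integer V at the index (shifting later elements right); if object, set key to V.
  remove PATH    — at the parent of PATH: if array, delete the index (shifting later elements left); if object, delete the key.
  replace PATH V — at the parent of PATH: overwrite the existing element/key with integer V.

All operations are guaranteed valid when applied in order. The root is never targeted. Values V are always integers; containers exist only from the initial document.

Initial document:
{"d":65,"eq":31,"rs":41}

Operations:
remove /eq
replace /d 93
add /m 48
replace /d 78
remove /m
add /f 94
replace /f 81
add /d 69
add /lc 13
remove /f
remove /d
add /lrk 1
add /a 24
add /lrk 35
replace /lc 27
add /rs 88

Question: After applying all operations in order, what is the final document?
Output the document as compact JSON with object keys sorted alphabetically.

Answer: {"a":24,"lc":27,"lrk":35,"rs":88}

Derivation:
After op 1 (remove /eq): {"d":65,"rs":41}
After op 2 (replace /d 93): {"d":93,"rs":41}
After op 3 (add /m 48): {"d":93,"m":48,"rs":41}
After op 4 (replace /d 78): {"d":78,"m":48,"rs":41}
After op 5 (remove /m): {"d":78,"rs":41}
After op 6 (add /f 94): {"d":78,"f":94,"rs":41}
After op 7 (replace /f 81): {"d":78,"f":81,"rs":41}
After op 8 (add /d 69): {"d":69,"f":81,"rs":41}
After op 9 (add /lc 13): {"d":69,"f":81,"lc":13,"rs":41}
After op 10 (remove /f): {"d":69,"lc":13,"rs":41}
After op 11 (remove /d): {"lc":13,"rs":41}
After op 12 (add /lrk 1): {"lc":13,"lrk":1,"rs":41}
After op 13 (add /a 24): {"a":24,"lc":13,"lrk":1,"rs":41}
After op 14 (add /lrk 35): {"a":24,"lc":13,"lrk":35,"rs":41}
After op 15 (replace /lc 27): {"a":24,"lc":27,"lrk":35,"rs":41}
After op 16 (add /rs 88): {"a":24,"lc":27,"lrk":35,"rs":88}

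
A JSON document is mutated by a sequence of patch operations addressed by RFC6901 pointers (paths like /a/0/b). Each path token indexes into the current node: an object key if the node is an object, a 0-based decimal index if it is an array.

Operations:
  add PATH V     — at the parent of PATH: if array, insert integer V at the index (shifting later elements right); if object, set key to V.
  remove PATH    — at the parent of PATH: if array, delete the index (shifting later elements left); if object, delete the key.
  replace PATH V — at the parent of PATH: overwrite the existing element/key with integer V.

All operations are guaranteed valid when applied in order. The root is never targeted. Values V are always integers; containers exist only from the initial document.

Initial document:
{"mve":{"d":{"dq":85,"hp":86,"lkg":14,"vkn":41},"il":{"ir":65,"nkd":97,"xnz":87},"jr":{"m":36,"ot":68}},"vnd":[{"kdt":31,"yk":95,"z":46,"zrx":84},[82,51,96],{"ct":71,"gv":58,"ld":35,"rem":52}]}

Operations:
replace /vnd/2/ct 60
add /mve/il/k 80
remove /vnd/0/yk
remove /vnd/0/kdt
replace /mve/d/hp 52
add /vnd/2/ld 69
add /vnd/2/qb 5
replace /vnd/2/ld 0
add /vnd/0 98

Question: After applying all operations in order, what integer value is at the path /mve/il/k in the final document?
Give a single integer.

After op 1 (replace /vnd/2/ct 60): {"mve":{"d":{"dq":85,"hp":86,"lkg":14,"vkn":41},"il":{"ir":65,"nkd":97,"xnz":87},"jr":{"m":36,"ot":68}},"vnd":[{"kdt":31,"yk":95,"z":46,"zrx":84},[82,51,96],{"ct":60,"gv":58,"ld":35,"rem":52}]}
After op 2 (add /mve/il/k 80): {"mve":{"d":{"dq":85,"hp":86,"lkg":14,"vkn":41},"il":{"ir":65,"k":80,"nkd":97,"xnz":87},"jr":{"m":36,"ot":68}},"vnd":[{"kdt":31,"yk":95,"z":46,"zrx":84},[82,51,96],{"ct":60,"gv":58,"ld":35,"rem":52}]}
After op 3 (remove /vnd/0/yk): {"mve":{"d":{"dq":85,"hp":86,"lkg":14,"vkn":41},"il":{"ir":65,"k":80,"nkd":97,"xnz":87},"jr":{"m":36,"ot":68}},"vnd":[{"kdt":31,"z":46,"zrx":84},[82,51,96],{"ct":60,"gv":58,"ld":35,"rem":52}]}
After op 4 (remove /vnd/0/kdt): {"mve":{"d":{"dq":85,"hp":86,"lkg":14,"vkn":41},"il":{"ir":65,"k":80,"nkd":97,"xnz":87},"jr":{"m":36,"ot":68}},"vnd":[{"z":46,"zrx":84},[82,51,96],{"ct":60,"gv":58,"ld":35,"rem":52}]}
After op 5 (replace /mve/d/hp 52): {"mve":{"d":{"dq":85,"hp":52,"lkg":14,"vkn":41},"il":{"ir":65,"k":80,"nkd":97,"xnz":87},"jr":{"m":36,"ot":68}},"vnd":[{"z":46,"zrx":84},[82,51,96],{"ct":60,"gv":58,"ld":35,"rem":52}]}
After op 6 (add /vnd/2/ld 69): {"mve":{"d":{"dq":85,"hp":52,"lkg":14,"vkn":41},"il":{"ir":65,"k":80,"nkd":97,"xnz":87},"jr":{"m":36,"ot":68}},"vnd":[{"z":46,"zrx":84},[82,51,96],{"ct":60,"gv":58,"ld":69,"rem":52}]}
After op 7 (add /vnd/2/qb 5): {"mve":{"d":{"dq":85,"hp":52,"lkg":14,"vkn":41},"il":{"ir":65,"k":80,"nkd":97,"xnz":87},"jr":{"m":36,"ot":68}},"vnd":[{"z":46,"zrx":84},[82,51,96],{"ct":60,"gv":58,"ld":69,"qb":5,"rem":52}]}
After op 8 (replace /vnd/2/ld 0): {"mve":{"d":{"dq":85,"hp":52,"lkg":14,"vkn":41},"il":{"ir":65,"k":80,"nkd":97,"xnz":87},"jr":{"m":36,"ot":68}},"vnd":[{"z":46,"zrx":84},[82,51,96],{"ct":60,"gv":58,"ld":0,"qb":5,"rem":52}]}
After op 9 (add /vnd/0 98): {"mve":{"d":{"dq":85,"hp":52,"lkg":14,"vkn":41},"il":{"ir":65,"k":80,"nkd":97,"xnz":87},"jr":{"m":36,"ot":68}},"vnd":[98,{"z":46,"zrx":84},[82,51,96],{"ct":60,"gv":58,"ld":0,"qb":5,"rem":52}]}
Value at /mve/il/k: 80

Answer: 80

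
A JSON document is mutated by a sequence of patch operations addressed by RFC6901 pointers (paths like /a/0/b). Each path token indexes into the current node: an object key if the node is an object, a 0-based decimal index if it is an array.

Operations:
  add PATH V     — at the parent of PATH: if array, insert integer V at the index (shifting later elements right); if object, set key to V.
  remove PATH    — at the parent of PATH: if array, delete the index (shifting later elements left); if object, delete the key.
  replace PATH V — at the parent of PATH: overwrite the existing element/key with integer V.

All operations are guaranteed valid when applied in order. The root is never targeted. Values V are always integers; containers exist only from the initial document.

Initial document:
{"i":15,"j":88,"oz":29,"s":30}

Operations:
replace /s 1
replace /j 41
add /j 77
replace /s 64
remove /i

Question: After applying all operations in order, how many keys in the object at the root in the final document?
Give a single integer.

After op 1 (replace /s 1): {"i":15,"j":88,"oz":29,"s":1}
After op 2 (replace /j 41): {"i":15,"j":41,"oz":29,"s":1}
After op 3 (add /j 77): {"i":15,"j":77,"oz":29,"s":1}
After op 4 (replace /s 64): {"i":15,"j":77,"oz":29,"s":64}
After op 5 (remove /i): {"j":77,"oz":29,"s":64}
Size at the root: 3

Answer: 3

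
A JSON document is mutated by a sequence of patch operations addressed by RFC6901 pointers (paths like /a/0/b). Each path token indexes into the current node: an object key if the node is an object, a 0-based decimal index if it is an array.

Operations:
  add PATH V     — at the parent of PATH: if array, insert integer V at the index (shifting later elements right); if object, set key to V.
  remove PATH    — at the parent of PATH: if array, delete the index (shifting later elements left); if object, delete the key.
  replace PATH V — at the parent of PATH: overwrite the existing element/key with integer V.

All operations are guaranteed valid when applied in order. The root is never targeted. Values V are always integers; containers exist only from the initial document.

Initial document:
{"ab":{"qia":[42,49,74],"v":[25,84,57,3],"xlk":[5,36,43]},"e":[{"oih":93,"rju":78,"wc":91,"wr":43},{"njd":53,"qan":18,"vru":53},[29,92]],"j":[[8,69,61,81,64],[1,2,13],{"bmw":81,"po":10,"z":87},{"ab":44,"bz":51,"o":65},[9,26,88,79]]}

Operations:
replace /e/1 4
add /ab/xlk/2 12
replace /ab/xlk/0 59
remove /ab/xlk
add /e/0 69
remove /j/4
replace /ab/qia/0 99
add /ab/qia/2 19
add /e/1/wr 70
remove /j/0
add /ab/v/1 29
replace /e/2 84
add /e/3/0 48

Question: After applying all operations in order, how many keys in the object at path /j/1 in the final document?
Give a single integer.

After op 1 (replace /e/1 4): {"ab":{"qia":[42,49,74],"v":[25,84,57,3],"xlk":[5,36,43]},"e":[{"oih":93,"rju":78,"wc":91,"wr":43},4,[29,92]],"j":[[8,69,61,81,64],[1,2,13],{"bmw":81,"po":10,"z":87},{"ab":44,"bz":51,"o":65},[9,26,88,79]]}
After op 2 (add /ab/xlk/2 12): {"ab":{"qia":[42,49,74],"v":[25,84,57,3],"xlk":[5,36,12,43]},"e":[{"oih":93,"rju":78,"wc":91,"wr":43},4,[29,92]],"j":[[8,69,61,81,64],[1,2,13],{"bmw":81,"po":10,"z":87},{"ab":44,"bz":51,"o":65},[9,26,88,79]]}
After op 3 (replace /ab/xlk/0 59): {"ab":{"qia":[42,49,74],"v":[25,84,57,3],"xlk":[59,36,12,43]},"e":[{"oih":93,"rju":78,"wc":91,"wr":43},4,[29,92]],"j":[[8,69,61,81,64],[1,2,13],{"bmw":81,"po":10,"z":87},{"ab":44,"bz":51,"o":65},[9,26,88,79]]}
After op 4 (remove /ab/xlk): {"ab":{"qia":[42,49,74],"v":[25,84,57,3]},"e":[{"oih":93,"rju":78,"wc":91,"wr":43},4,[29,92]],"j":[[8,69,61,81,64],[1,2,13],{"bmw":81,"po":10,"z":87},{"ab":44,"bz":51,"o":65},[9,26,88,79]]}
After op 5 (add /e/0 69): {"ab":{"qia":[42,49,74],"v":[25,84,57,3]},"e":[69,{"oih":93,"rju":78,"wc":91,"wr":43},4,[29,92]],"j":[[8,69,61,81,64],[1,2,13],{"bmw":81,"po":10,"z":87},{"ab":44,"bz":51,"o":65},[9,26,88,79]]}
After op 6 (remove /j/4): {"ab":{"qia":[42,49,74],"v":[25,84,57,3]},"e":[69,{"oih":93,"rju":78,"wc":91,"wr":43},4,[29,92]],"j":[[8,69,61,81,64],[1,2,13],{"bmw":81,"po":10,"z":87},{"ab":44,"bz":51,"o":65}]}
After op 7 (replace /ab/qia/0 99): {"ab":{"qia":[99,49,74],"v":[25,84,57,3]},"e":[69,{"oih":93,"rju":78,"wc":91,"wr":43},4,[29,92]],"j":[[8,69,61,81,64],[1,2,13],{"bmw":81,"po":10,"z":87},{"ab":44,"bz":51,"o":65}]}
After op 8 (add /ab/qia/2 19): {"ab":{"qia":[99,49,19,74],"v":[25,84,57,3]},"e":[69,{"oih":93,"rju":78,"wc":91,"wr":43},4,[29,92]],"j":[[8,69,61,81,64],[1,2,13],{"bmw":81,"po":10,"z":87},{"ab":44,"bz":51,"o":65}]}
After op 9 (add /e/1/wr 70): {"ab":{"qia":[99,49,19,74],"v":[25,84,57,3]},"e":[69,{"oih":93,"rju":78,"wc":91,"wr":70},4,[29,92]],"j":[[8,69,61,81,64],[1,2,13],{"bmw":81,"po":10,"z":87},{"ab":44,"bz":51,"o":65}]}
After op 10 (remove /j/0): {"ab":{"qia":[99,49,19,74],"v":[25,84,57,3]},"e":[69,{"oih":93,"rju":78,"wc":91,"wr":70},4,[29,92]],"j":[[1,2,13],{"bmw":81,"po":10,"z":87},{"ab":44,"bz":51,"o":65}]}
After op 11 (add /ab/v/1 29): {"ab":{"qia":[99,49,19,74],"v":[25,29,84,57,3]},"e":[69,{"oih":93,"rju":78,"wc":91,"wr":70},4,[29,92]],"j":[[1,2,13],{"bmw":81,"po":10,"z":87},{"ab":44,"bz":51,"o":65}]}
After op 12 (replace /e/2 84): {"ab":{"qia":[99,49,19,74],"v":[25,29,84,57,3]},"e":[69,{"oih":93,"rju":78,"wc":91,"wr":70},84,[29,92]],"j":[[1,2,13],{"bmw":81,"po":10,"z":87},{"ab":44,"bz":51,"o":65}]}
After op 13 (add /e/3/0 48): {"ab":{"qia":[99,49,19,74],"v":[25,29,84,57,3]},"e":[69,{"oih":93,"rju":78,"wc":91,"wr":70},84,[48,29,92]],"j":[[1,2,13],{"bmw":81,"po":10,"z":87},{"ab":44,"bz":51,"o":65}]}
Size at path /j/1: 3

Answer: 3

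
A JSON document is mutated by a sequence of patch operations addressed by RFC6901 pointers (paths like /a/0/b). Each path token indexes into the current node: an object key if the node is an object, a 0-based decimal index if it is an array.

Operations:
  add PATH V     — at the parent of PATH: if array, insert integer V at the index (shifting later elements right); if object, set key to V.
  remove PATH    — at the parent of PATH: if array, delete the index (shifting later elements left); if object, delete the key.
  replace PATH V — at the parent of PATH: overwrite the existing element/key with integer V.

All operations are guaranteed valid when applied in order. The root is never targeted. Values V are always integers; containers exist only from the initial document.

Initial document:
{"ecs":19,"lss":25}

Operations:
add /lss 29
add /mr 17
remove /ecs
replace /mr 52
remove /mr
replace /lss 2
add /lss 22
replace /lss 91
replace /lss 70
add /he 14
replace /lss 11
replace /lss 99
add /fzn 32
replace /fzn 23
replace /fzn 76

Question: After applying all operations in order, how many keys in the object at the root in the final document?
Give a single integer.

After op 1 (add /lss 29): {"ecs":19,"lss":29}
After op 2 (add /mr 17): {"ecs":19,"lss":29,"mr":17}
After op 3 (remove /ecs): {"lss":29,"mr":17}
After op 4 (replace /mr 52): {"lss":29,"mr":52}
After op 5 (remove /mr): {"lss":29}
After op 6 (replace /lss 2): {"lss":2}
After op 7 (add /lss 22): {"lss":22}
After op 8 (replace /lss 91): {"lss":91}
After op 9 (replace /lss 70): {"lss":70}
After op 10 (add /he 14): {"he":14,"lss":70}
After op 11 (replace /lss 11): {"he":14,"lss":11}
After op 12 (replace /lss 99): {"he":14,"lss":99}
After op 13 (add /fzn 32): {"fzn":32,"he":14,"lss":99}
After op 14 (replace /fzn 23): {"fzn":23,"he":14,"lss":99}
After op 15 (replace /fzn 76): {"fzn":76,"he":14,"lss":99}
Size at the root: 3

Answer: 3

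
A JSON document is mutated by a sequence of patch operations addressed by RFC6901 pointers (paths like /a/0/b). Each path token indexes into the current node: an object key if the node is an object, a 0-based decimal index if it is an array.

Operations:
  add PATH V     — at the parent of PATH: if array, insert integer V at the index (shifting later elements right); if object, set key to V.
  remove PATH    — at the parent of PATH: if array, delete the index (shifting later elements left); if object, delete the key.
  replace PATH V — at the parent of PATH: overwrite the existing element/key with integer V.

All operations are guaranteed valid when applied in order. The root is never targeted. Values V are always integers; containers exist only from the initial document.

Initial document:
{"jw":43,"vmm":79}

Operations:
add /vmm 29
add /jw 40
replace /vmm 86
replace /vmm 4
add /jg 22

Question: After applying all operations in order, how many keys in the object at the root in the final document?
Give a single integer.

Answer: 3

Derivation:
After op 1 (add /vmm 29): {"jw":43,"vmm":29}
After op 2 (add /jw 40): {"jw":40,"vmm":29}
After op 3 (replace /vmm 86): {"jw":40,"vmm":86}
After op 4 (replace /vmm 4): {"jw":40,"vmm":4}
After op 5 (add /jg 22): {"jg":22,"jw":40,"vmm":4}
Size at the root: 3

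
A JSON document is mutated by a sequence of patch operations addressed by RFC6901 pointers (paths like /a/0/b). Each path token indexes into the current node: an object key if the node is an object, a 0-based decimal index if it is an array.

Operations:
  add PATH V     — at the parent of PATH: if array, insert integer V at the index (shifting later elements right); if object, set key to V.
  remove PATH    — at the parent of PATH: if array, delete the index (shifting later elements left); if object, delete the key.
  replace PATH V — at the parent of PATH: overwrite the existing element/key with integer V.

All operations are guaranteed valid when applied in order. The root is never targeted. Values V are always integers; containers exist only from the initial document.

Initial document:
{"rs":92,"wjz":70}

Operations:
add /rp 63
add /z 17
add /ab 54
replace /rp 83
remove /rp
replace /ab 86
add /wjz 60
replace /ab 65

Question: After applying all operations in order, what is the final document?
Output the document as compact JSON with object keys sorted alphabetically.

After op 1 (add /rp 63): {"rp":63,"rs":92,"wjz":70}
After op 2 (add /z 17): {"rp":63,"rs":92,"wjz":70,"z":17}
After op 3 (add /ab 54): {"ab":54,"rp":63,"rs":92,"wjz":70,"z":17}
After op 4 (replace /rp 83): {"ab":54,"rp":83,"rs":92,"wjz":70,"z":17}
After op 5 (remove /rp): {"ab":54,"rs":92,"wjz":70,"z":17}
After op 6 (replace /ab 86): {"ab":86,"rs":92,"wjz":70,"z":17}
After op 7 (add /wjz 60): {"ab":86,"rs":92,"wjz":60,"z":17}
After op 8 (replace /ab 65): {"ab":65,"rs":92,"wjz":60,"z":17}

Answer: {"ab":65,"rs":92,"wjz":60,"z":17}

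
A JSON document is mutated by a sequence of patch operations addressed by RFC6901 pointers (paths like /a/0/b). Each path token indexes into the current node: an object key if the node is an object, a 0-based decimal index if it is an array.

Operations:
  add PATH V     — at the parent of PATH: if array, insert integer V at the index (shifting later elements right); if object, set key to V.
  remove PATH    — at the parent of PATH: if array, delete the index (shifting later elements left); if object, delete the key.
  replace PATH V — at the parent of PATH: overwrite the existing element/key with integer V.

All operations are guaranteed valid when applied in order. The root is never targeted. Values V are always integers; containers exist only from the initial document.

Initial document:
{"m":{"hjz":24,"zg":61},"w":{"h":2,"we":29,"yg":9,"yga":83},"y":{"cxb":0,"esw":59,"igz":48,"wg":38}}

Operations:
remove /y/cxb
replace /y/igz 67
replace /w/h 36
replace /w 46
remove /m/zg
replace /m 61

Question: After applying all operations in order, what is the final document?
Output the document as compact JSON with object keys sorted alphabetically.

After op 1 (remove /y/cxb): {"m":{"hjz":24,"zg":61},"w":{"h":2,"we":29,"yg":9,"yga":83},"y":{"esw":59,"igz":48,"wg":38}}
After op 2 (replace /y/igz 67): {"m":{"hjz":24,"zg":61},"w":{"h":2,"we":29,"yg":9,"yga":83},"y":{"esw":59,"igz":67,"wg":38}}
After op 3 (replace /w/h 36): {"m":{"hjz":24,"zg":61},"w":{"h":36,"we":29,"yg":9,"yga":83},"y":{"esw":59,"igz":67,"wg":38}}
After op 4 (replace /w 46): {"m":{"hjz":24,"zg":61},"w":46,"y":{"esw":59,"igz":67,"wg":38}}
After op 5 (remove /m/zg): {"m":{"hjz":24},"w":46,"y":{"esw":59,"igz":67,"wg":38}}
After op 6 (replace /m 61): {"m":61,"w":46,"y":{"esw":59,"igz":67,"wg":38}}

Answer: {"m":61,"w":46,"y":{"esw":59,"igz":67,"wg":38}}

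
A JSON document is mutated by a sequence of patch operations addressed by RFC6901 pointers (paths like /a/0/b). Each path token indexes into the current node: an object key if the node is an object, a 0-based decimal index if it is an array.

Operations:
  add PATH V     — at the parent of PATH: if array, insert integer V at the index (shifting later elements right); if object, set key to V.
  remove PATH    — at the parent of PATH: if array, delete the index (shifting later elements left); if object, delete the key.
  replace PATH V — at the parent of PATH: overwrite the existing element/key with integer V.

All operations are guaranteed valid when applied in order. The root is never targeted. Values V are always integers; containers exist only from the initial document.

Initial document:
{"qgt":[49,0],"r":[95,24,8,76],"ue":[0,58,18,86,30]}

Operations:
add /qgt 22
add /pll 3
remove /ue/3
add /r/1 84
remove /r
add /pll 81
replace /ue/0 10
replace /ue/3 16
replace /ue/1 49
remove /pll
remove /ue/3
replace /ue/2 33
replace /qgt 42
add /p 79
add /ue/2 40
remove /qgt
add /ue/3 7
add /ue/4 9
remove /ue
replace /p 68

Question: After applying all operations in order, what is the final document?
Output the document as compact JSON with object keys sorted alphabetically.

Answer: {"p":68}

Derivation:
After op 1 (add /qgt 22): {"qgt":22,"r":[95,24,8,76],"ue":[0,58,18,86,30]}
After op 2 (add /pll 3): {"pll":3,"qgt":22,"r":[95,24,8,76],"ue":[0,58,18,86,30]}
After op 3 (remove /ue/3): {"pll":3,"qgt":22,"r":[95,24,8,76],"ue":[0,58,18,30]}
After op 4 (add /r/1 84): {"pll":3,"qgt":22,"r":[95,84,24,8,76],"ue":[0,58,18,30]}
After op 5 (remove /r): {"pll":3,"qgt":22,"ue":[0,58,18,30]}
After op 6 (add /pll 81): {"pll":81,"qgt":22,"ue":[0,58,18,30]}
After op 7 (replace /ue/0 10): {"pll":81,"qgt":22,"ue":[10,58,18,30]}
After op 8 (replace /ue/3 16): {"pll":81,"qgt":22,"ue":[10,58,18,16]}
After op 9 (replace /ue/1 49): {"pll":81,"qgt":22,"ue":[10,49,18,16]}
After op 10 (remove /pll): {"qgt":22,"ue":[10,49,18,16]}
After op 11 (remove /ue/3): {"qgt":22,"ue":[10,49,18]}
After op 12 (replace /ue/2 33): {"qgt":22,"ue":[10,49,33]}
After op 13 (replace /qgt 42): {"qgt":42,"ue":[10,49,33]}
After op 14 (add /p 79): {"p":79,"qgt":42,"ue":[10,49,33]}
After op 15 (add /ue/2 40): {"p":79,"qgt":42,"ue":[10,49,40,33]}
After op 16 (remove /qgt): {"p":79,"ue":[10,49,40,33]}
After op 17 (add /ue/3 7): {"p":79,"ue":[10,49,40,7,33]}
After op 18 (add /ue/4 9): {"p":79,"ue":[10,49,40,7,9,33]}
After op 19 (remove /ue): {"p":79}
After op 20 (replace /p 68): {"p":68}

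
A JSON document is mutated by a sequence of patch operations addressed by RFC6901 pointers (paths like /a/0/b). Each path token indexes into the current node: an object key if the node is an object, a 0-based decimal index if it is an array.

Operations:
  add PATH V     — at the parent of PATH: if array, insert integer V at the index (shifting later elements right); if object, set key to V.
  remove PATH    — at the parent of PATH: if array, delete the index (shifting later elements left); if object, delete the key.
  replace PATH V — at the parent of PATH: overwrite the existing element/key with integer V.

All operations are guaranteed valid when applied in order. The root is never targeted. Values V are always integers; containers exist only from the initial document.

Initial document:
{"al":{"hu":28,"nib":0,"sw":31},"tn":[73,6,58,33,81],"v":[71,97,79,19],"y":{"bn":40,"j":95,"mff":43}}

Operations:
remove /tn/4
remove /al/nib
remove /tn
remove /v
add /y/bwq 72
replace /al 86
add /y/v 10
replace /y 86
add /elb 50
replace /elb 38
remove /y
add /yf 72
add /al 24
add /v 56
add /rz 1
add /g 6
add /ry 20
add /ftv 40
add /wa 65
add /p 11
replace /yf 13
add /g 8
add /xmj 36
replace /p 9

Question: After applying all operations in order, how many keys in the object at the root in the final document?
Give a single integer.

Answer: 11

Derivation:
After op 1 (remove /tn/4): {"al":{"hu":28,"nib":0,"sw":31},"tn":[73,6,58,33],"v":[71,97,79,19],"y":{"bn":40,"j":95,"mff":43}}
After op 2 (remove /al/nib): {"al":{"hu":28,"sw":31},"tn":[73,6,58,33],"v":[71,97,79,19],"y":{"bn":40,"j":95,"mff":43}}
After op 3 (remove /tn): {"al":{"hu":28,"sw":31},"v":[71,97,79,19],"y":{"bn":40,"j":95,"mff":43}}
After op 4 (remove /v): {"al":{"hu":28,"sw":31},"y":{"bn":40,"j":95,"mff":43}}
After op 5 (add /y/bwq 72): {"al":{"hu":28,"sw":31},"y":{"bn":40,"bwq":72,"j":95,"mff":43}}
After op 6 (replace /al 86): {"al":86,"y":{"bn":40,"bwq":72,"j":95,"mff":43}}
After op 7 (add /y/v 10): {"al":86,"y":{"bn":40,"bwq":72,"j":95,"mff":43,"v":10}}
After op 8 (replace /y 86): {"al":86,"y":86}
After op 9 (add /elb 50): {"al":86,"elb":50,"y":86}
After op 10 (replace /elb 38): {"al":86,"elb":38,"y":86}
After op 11 (remove /y): {"al":86,"elb":38}
After op 12 (add /yf 72): {"al":86,"elb":38,"yf":72}
After op 13 (add /al 24): {"al":24,"elb":38,"yf":72}
After op 14 (add /v 56): {"al":24,"elb":38,"v":56,"yf":72}
After op 15 (add /rz 1): {"al":24,"elb":38,"rz":1,"v":56,"yf":72}
After op 16 (add /g 6): {"al":24,"elb":38,"g":6,"rz":1,"v":56,"yf":72}
After op 17 (add /ry 20): {"al":24,"elb":38,"g":6,"ry":20,"rz":1,"v":56,"yf":72}
After op 18 (add /ftv 40): {"al":24,"elb":38,"ftv":40,"g":6,"ry":20,"rz":1,"v":56,"yf":72}
After op 19 (add /wa 65): {"al":24,"elb":38,"ftv":40,"g":6,"ry":20,"rz":1,"v":56,"wa":65,"yf":72}
After op 20 (add /p 11): {"al":24,"elb":38,"ftv":40,"g":6,"p":11,"ry":20,"rz":1,"v":56,"wa":65,"yf":72}
After op 21 (replace /yf 13): {"al":24,"elb":38,"ftv":40,"g":6,"p":11,"ry":20,"rz":1,"v":56,"wa":65,"yf":13}
After op 22 (add /g 8): {"al":24,"elb":38,"ftv":40,"g":8,"p":11,"ry":20,"rz":1,"v":56,"wa":65,"yf":13}
After op 23 (add /xmj 36): {"al":24,"elb":38,"ftv":40,"g":8,"p":11,"ry":20,"rz":1,"v":56,"wa":65,"xmj":36,"yf":13}
After op 24 (replace /p 9): {"al":24,"elb":38,"ftv":40,"g":8,"p":9,"ry":20,"rz":1,"v":56,"wa":65,"xmj":36,"yf":13}
Size at the root: 11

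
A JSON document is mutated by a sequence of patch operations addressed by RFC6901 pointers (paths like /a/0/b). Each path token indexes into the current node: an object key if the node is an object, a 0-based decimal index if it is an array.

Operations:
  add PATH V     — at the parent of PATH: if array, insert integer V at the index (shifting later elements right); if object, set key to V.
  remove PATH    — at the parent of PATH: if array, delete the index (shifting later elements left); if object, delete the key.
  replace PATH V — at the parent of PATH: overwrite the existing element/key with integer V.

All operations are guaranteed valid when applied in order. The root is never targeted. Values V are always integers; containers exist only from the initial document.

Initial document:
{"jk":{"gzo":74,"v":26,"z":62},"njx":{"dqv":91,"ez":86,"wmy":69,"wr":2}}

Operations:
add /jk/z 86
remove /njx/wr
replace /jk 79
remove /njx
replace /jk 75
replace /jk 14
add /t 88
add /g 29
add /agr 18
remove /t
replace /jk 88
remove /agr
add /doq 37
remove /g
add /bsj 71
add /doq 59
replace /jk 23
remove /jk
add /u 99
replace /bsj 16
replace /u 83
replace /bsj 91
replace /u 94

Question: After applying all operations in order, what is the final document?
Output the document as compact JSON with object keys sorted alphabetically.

Answer: {"bsj":91,"doq":59,"u":94}

Derivation:
After op 1 (add /jk/z 86): {"jk":{"gzo":74,"v":26,"z":86},"njx":{"dqv":91,"ez":86,"wmy":69,"wr":2}}
After op 2 (remove /njx/wr): {"jk":{"gzo":74,"v":26,"z":86},"njx":{"dqv":91,"ez":86,"wmy":69}}
After op 3 (replace /jk 79): {"jk":79,"njx":{"dqv":91,"ez":86,"wmy":69}}
After op 4 (remove /njx): {"jk":79}
After op 5 (replace /jk 75): {"jk":75}
After op 6 (replace /jk 14): {"jk":14}
After op 7 (add /t 88): {"jk":14,"t":88}
After op 8 (add /g 29): {"g":29,"jk":14,"t":88}
After op 9 (add /agr 18): {"agr":18,"g":29,"jk":14,"t":88}
After op 10 (remove /t): {"agr":18,"g":29,"jk":14}
After op 11 (replace /jk 88): {"agr":18,"g":29,"jk":88}
After op 12 (remove /agr): {"g":29,"jk":88}
After op 13 (add /doq 37): {"doq":37,"g":29,"jk":88}
After op 14 (remove /g): {"doq":37,"jk":88}
After op 15 (add /bsj 71): {"bsj":71,"doq":37,"jk":88}
After op 16 (add /doq 59): {"bsj":71,"doq":59,"jk":88}
After op 17 (replace /jk 23): {"bsj":71,"doq":59,"jk":23}
After op 18 (remove /jk): {"bsj":71,"doq":59}
After op 19 (add /u 99): {"bsj":71,"doq":59,"u":99}
After op 20 (replace /bsj 16): {"bsj":16,"doq":59,"u":99}
After op 21 (replace /u 83): {"bsj":16,"doq":59,"u":83}
After op 22 (replace /bsj 91): {"bsj":91,"doq":59,"u":83}
After op 23 (replace /u 94): {"bsj":91,"doq":59,"u":94}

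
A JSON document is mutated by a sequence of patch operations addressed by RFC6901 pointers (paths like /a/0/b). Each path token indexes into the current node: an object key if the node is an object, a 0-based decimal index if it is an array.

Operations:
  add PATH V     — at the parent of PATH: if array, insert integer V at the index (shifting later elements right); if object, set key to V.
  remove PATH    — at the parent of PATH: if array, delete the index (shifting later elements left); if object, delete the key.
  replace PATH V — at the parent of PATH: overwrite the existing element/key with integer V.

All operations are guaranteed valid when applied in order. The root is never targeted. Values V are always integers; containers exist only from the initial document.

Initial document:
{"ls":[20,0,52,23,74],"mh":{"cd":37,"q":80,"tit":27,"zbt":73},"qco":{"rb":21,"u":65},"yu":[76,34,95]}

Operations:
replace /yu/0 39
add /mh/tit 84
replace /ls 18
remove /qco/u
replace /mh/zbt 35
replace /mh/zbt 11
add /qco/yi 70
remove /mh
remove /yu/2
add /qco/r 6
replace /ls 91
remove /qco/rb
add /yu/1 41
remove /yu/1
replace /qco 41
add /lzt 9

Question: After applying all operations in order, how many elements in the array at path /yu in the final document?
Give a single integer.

After op 1 (replace /yu/0 39): {"ls":[20,0,52,23,74],"mh":{"cd":37,"q":80,"tit":27,"zbt":73},"qco":{"rb":21,"u":65},"yu":[39,34,95]}
After op 2 (add /mh/tit 84): {"ls":[20,0,52,23,74],"mh":{"cd":37,"q":80,"tit":84,"zbt":73},"qco":{"rb":21,"u":65},"yu":[39,34,95]}
After op 3 (replace /ls 18): {"ls":18,"mh":{"cd":37,"q":80,"tit":84,"zbt":73},"qco":{"rb":21,"u":65},"yu":[39,34,95]}
After op 4 (remove /qco/u): {"ls":18,"mh":{"cd":37,"q":80,"tit":84,"zbt":73},"qco":{"rb":21},"yu":[39,34,95]}
After op 5 (replace /mh/zbt 35): {"ls":18,"mh":{"cd":37,"q":80,"tit":84,"zbt":35},"qco":{"rb":21},"yu":[39,34,95]}
After op 6 (replace /mh/zbt 11): {"ls":18,"mh":{"cd":37,"q":80,"tit":84,"zbt":11},"qco":{"rb":21},"yu":[39,34,95]}
After op 7 (add /qco/yi 70): {"ls":18,"mh":{"cd":37,"q":80,"tit":84,"zbt":11},"qco":{"rb":21,"yi":70},"yu":[39,34,95]}
After op 8 (remove /mh): {"ls":18,"qco":{"rb":21,"yi":70},"yu":[39,34,95]}
After op 9 (remove /yu/2): {"ls":18,"qco":{"rb":21,"yi":70},"yu":[39,34]}
After op 10 (add /qco/r 6): {"ls":18,"qco":{"r":6,"rb":21,"yi":70},"yu":[39,34]}
After op 11 (replace /ls 91): {"ls":91,"qco":{"r":6,"rb":21,"yi":70},"yu":[39,34]}
After op 12 (remove /qco/rb): {"ls":91,"qco":{"r":6,"yi":70},"yu":[39,34]}
After op 13 (add /yu/1 41): {"ls":91,"qco":{"r":6,"yi":70},"yu":[39,41,34]}
After op 14 (remove /yu/1): {"ls":91,"qco":{"r":6,"yi":70},"yu":[39,34]}
After op 15 (replace /qco 41): {"ls":91,"qco":41,"yu":[39,34]}
After op 16 (add /lzt 9): {"ls":91,"lzt":9,"qco":41,"yu":[39,34]}
Size at path /yu: 2

Answer: 2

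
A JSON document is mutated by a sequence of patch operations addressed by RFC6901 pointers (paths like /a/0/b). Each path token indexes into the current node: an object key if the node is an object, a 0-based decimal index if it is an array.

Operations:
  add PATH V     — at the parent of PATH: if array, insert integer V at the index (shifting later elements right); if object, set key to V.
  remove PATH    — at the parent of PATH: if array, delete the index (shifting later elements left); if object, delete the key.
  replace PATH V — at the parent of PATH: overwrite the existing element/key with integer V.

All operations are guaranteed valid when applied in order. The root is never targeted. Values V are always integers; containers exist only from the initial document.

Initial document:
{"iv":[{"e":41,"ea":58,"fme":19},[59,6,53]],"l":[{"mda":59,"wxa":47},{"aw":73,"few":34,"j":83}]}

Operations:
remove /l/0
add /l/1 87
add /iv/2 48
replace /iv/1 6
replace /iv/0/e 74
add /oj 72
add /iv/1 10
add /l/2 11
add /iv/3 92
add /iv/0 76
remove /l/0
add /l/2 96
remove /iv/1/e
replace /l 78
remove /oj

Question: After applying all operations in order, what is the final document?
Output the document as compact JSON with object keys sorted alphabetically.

Answer: {"iv":[76,{"ea":58,"fme":19},10,6,92,48],"l":78}

Derivation:
After op 1 (remove /l/0): {"iv":[{"e":41,"ea":58,"fme":19},[59,6,53]],"l":[{"aw":73,"few":34,"j":83}]}
After op 2 (add /l/1 87): {"iv":[{"e":41,"ea":58,"fme":19},[59,6,53]],"l":[{"aw":73,"few":34,"j":83},87]}
After op 3 (add /iv/2 48): {"iv":[{"e":41,"ea":58,"fme":19},[59,6,53],48],"l":[{"aw":73,"few":34,"j":83},87]}
After op 4 (replace /iv/1 6): {"iv":[{"e":41,"ea":58,"fme":19},6,48],"l":[{"aw":73,"few":34,"j":83},87]}
After op 5 (replace /iv/0/e 74): {"iv":[{"e":74,"ea":58,"fme":19},6,48],"l":[{"aw":73,"few":34,"j":83},87]}
After op 6 (add /oj 72): {"iv":[{"e":74,"ea":58,"fme":19},6,48],"l":[{"aw":73,"few":34,"j":83},87],"oj":72}
After op 7 (add /iv/1 10): {"iv":[{"e":74,"ea":58,"fme":19},10,6,48],"l":[{"aw":73,"few":34,"j":83},87],"oj":72}
After op 8 (add /l/2 11): {"iv":[{"e":74,"ea":58,"fme":19},10,6,48],"l":[{"aw":73,"few":34,"j":83},87,11],"oj":72}
After op 9 (add /iv/3 92): {"iv":[{"e":74,"ea":58,"fme":19},10,6,92,48],"l":[{"aw":73,"few":34,"j":83},87,11],"oj":72}
After op 10 (add /iv/0 76): {"iv":[76,{"e":74,"ea":58,"fme":19},10,6,92,48],"l":[{"aw":73,"few":34,"j":83},87,11],"oj":72}
After op 11 (remove /l/0): {"iv":[76,{"e":74,"ea":58,"fme":19},10,6,92,48],"l":[87,11],"oj":72}
After op 12 (add /l/2 96): {"iv":[76,{"e":74,"ea":58,"fme":19},10,6,92,48],"l":[87,11,96],"oj":72}
After op 13 (remove /iv/1/e): {"iv":[76,{"ea":58,"fme":19},10,6,92,48],"l":[87,11,96],"oj":72}
After op 14 (replace /l 78): {"iv":[76,{"ea":58,"fme":19},10,6,92,48],"l":78,"oj":72}
After op 15 (remove /oj): {"iv":[76,{"ea":58,"fme":19},10,6,92,48],"l":78}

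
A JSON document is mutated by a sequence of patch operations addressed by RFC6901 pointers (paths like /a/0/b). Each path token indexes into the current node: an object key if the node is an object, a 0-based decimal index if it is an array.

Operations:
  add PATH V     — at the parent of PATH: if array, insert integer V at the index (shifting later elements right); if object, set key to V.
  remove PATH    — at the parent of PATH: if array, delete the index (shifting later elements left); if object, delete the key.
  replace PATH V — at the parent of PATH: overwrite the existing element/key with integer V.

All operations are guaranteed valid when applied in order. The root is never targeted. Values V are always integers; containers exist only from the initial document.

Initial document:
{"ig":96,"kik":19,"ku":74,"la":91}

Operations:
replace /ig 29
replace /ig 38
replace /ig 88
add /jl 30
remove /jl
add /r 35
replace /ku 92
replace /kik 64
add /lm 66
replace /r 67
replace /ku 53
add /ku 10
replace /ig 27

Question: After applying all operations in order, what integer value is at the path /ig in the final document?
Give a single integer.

Answer: 27

Derivation:
After op 1 (replace /ig 29): {"ig":29,"kik":19,"ku":74,"la":91}
After op 2 (replace /ig 38): {"ig":38,"kik":19,"ku":74,"la":91}
After op 3 (replace /ig 88): {"ig":88,"kik":19,"ku":74,"la":91}
After op 4 (add /jl 30): {"ig":88,"jl":30,"kik":19,"ku":74,"la":91}
After op 5 (remove /jl): {"ig":88,"kik":19,"ku":74,"la":91}
After op 6 (add /r 35): {"ig":88,"kik":19,"ku":74,"la":91,"r":35}
After op 7 (replace /ku 92): {"ig":88,"kik":19,"ku":92,"la":91,"r":35}
After op 8 (replace /kik 64): {"ig":88,"kik":64,"ku":92,"la":91,"r":35}
After op 9 (add /lm 66): {"ig":88,"kik":64,"ku":92,"la":91,"lm":66,"r":35}
After op 10 (replace /r 67): {"ig":88,"kik":64,"ku":92,"la":91,"lm":66,"r":67}
After op 11 (replace /ku 53): {"ig":88,"kik":64,"ku":53,"la":91,"lm":66,"r":67}
After op 12 (add /ku 10): {"ig":88,"kik":64,"ku":10,"la":91,"lm":66,"r":67}
After op 13 (replace /ig 27): {"ig":27,"kik":64,"ku":10,"la":91,"lm":66,"r":67}
Value at /ig: 27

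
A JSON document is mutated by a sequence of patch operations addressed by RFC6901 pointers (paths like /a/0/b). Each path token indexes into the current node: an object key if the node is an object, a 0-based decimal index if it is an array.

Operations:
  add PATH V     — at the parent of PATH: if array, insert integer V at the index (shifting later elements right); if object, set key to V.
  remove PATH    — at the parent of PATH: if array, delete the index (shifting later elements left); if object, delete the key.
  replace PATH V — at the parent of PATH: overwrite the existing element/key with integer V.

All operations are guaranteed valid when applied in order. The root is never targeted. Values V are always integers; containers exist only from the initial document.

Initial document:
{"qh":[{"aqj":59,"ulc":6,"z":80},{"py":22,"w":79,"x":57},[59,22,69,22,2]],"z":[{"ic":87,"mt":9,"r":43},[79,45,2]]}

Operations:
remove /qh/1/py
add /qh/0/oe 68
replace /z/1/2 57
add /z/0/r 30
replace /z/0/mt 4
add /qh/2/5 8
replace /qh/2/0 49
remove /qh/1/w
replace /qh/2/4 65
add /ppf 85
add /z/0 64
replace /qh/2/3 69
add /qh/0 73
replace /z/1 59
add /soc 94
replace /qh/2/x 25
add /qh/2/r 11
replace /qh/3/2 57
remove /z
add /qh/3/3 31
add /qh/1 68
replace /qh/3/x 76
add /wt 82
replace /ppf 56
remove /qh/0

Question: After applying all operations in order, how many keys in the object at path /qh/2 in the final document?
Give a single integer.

Answer: 2

Derivation:
After op 1 (remove /qh/1/py): {"qh":[{"aqj":59,"ulc":6,"z":80},{"w":79,"x":57},[59,22,69,22,2]],"z":[{"ic":87,"mt":9,"r":43},[79,45,2]]}
After op 2 (add /qh/0/oe 68): {"qh":[{"aqj":59,"oe":68,"ulc":6,"z":80},{"w":79,"x":57},[59,22,69,22,2]],"z":[{"ic":87,"mt":9,"r":43},[79,45,2]]}
After op 3 (replace /z/1/2 57): {"qh":[{"aqj":59,"oe":68,"ulc":6,"z":80},{"w":79,"x":57},[59,22,69,22,2]],"z":[{"ic":87,"mt":9,"r":43},[79,45,57]]}
After op 4 (add /z/0/r 30): {"qh":[{"aqj":59,"oe":68,"ulc":6,"z":80},{"w":79,"x":57},[59,22,69,22,2]],"z":[{"ic":87,"mt":9,"r":30},[79,45,57]]}
After op 5 (replace /z/0/mt 4): {"qh":[{"aqj":59,"oe":68,"ulc":6,"z":80},{"w":79,"x":57},[59,22,69,22,2]],"z":[{"ic":87,"mt":4,"r":30},[79,45,57]]}
After op 6 (add /qh/2/5 8): {"qh":[{"aqj":59,"oe":68,"ulc":6,"z":80},{"w":79,"x":57},[59,22,69,22,2,8]],"z":[{"ic":87,"mt":4,"r":30},[79,45,57]]}
After op 7 (replace /qh/2/0 49): {"qh":[{"aqj":59,"oe":68,"ulc":6,"z":80},{"w":79,"x":57},[49,22,69,22,2,8]],"z":[{"ic":87,"mt":4,"r":30},[79,45,57]]}
After op 8 (remove /qh/1/w): {"qh":[{"aqj":59,"oe":68,"ulc":6,"z":80},{"x":57},[49,22,69,22,2,8]],"z":[{"ic":87,"mt":4,"r":30},[79,45,57]]}
After op 9 (replace /qh/2/4 65): {"qh":[{"aqj":59,"oe":68,"ulc":6,"z":80},{"x":57},[49,22,69,22,65,8]],"z":[{"ic":87,"mt":4,"r":30},[79,45,57]]}
After op 10 (add /ppf 85): {"ppf":85,"qh":[{"aqj":59,"oe":68,"ulc":6,"z":80},{"x":57},[49,22,69,22,65,8]],"z":[{"ic":87,"mt":4,"r":30},[79,45,57]]}
After op 11 (add /z/0 64): {"ppf":85,"qh":[{"aqj":59,"oe":68,"ulc":6,"z":80},{"x":57},[49,22,69,22,65,8]],"z":[64,{"ic":87,"mt":4,"r":30},[79,45,57]]}
After op 12 (replace /qh/2/3 69): {"ppf":85,"qh":[{"aqj":59,"oe":68,"ulc":6,"z":80},{"x":57},[49,22,69,69,65,8]],"z":[64,{"ic":87,"mt":4,"r":30},[79,45,57]]}
After op 13 (add /qh/0 73): {"ppf":85,"qh":[73,{"aqj":59,"oe":68,"ulc":6,"z":80},{"x":57},[49,22,69,69,65,8]],"z":[64,{"ic":87,"mt":4,"r":30},[79,45,57]]}
After op 14 (replace /z/1 59): {"ppf":85,"qh":[73,{"aqj":59,"oe":68,"ulc":6,"z":80},{"x":57},[49,22,69,69,65,8]],"z":[64,59,[79,45,57]]}
After op 15 (add /soc 94): {"ppf":85,"qh":[73,{"aqj":59,"oe":68,"ulc":6,"z":80},{"x":57},[49,22,69,69,65,8]],"soc":94,"z":[64,59,[79,45,57]]}
After op 16 (replace /qh/2/x 25): {"ppf":85,"qh":[73,{"aqj":59,"oe":68,"ulc":6,"z":80},{"x":25},[49,22,69,69,65,8]],"soc":94,"z":[64,59,[79,45,57]]}
After op 17 (add /qh/2/r 11): {"ppf":85,"qh":[73,{"aqj":59,"oe":68,"ulc":6,"z":80},{"r":11,"x":25},[49,22,69,69,65,8]],"soc":94,"z":[64,59,[79,45,57]]}
After op 18 (replace /qh/3/2 57): {"ppf":85,"qh":[73,{"aqj":59,"oe":68,"ulc":6,"z":80},{"r":11,"x":25},[49,22,57,69,65,8]],"soc":94,"z":[64,59,[79,45,57]]}
After op 19 (remove /z): {"ppf":85,"qh":[73,{"aqj":59,"oe":68,"ulc":6,"z":80},{"r":11,"x":25},[49,22,57,69,65,8]],"soc":94}
After op 20 (add /qh/3/3 31): {"ppf":85,"qh":[73,{"aqj":59,"oe":68,"ulc":6,"z":80},{"r":11,"x":25},[49,22,57,31,69,65,8]],"soc":94}
After op 21 (add /qh/1 68): {"ppf":85,"qh":[73,68,{"aqj":59,"oe":68,"ulc":6,"z":80},{"r":11,"x":25},[49,22,57,31,69,65,8]],"soc":94}
After op 22 (replace /qh/3/x 76): {"ppf":85,"qh":[73,68,{"aqj":59,"oe":68,"ulc":6,"z":80},{"r":11,"x":76},[49,22,57,31,69,65,8]],"soc":94}
After op 23 (add /wt 82): {"ppf":85,"qh":[73,68,{"aqj":59,"oe":68,"ulc":6,"z":80},{"r":11,"x":76},[49,22,57,31,69,65,8]],"soc":94,"wt":82}
After op 24 (replace /ppf 56): {"ppf":56,"qh":[73,68,{"aqj":59,"oe":68,"ulc":6,"z":80},{"r":11,"x":76},[49,22,57,31,69,65,8]],"soc":94,"wt":82}
After op 25 (remove /qh/0): {"ppf":56,"qh":[68,{"aqj":59,"oe":68,"ulc":6,"z":80},{"r":11,"x":76},[49,22,57,31,69,65,8]],"soc":94,"wt":82}
Size at path /qh/2: 2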